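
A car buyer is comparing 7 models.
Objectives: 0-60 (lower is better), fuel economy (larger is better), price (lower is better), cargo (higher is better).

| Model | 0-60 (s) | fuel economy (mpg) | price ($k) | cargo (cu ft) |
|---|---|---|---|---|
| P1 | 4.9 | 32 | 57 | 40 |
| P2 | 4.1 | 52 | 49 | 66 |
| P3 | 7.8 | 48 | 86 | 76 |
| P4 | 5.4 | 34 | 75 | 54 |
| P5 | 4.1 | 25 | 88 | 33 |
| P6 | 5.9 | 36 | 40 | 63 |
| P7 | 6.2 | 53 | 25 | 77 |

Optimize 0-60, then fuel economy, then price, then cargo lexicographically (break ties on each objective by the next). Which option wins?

P2

First minimize 0-60: best is 4.1, kept {P2, P5}.
Then maximize fuel economy: best is 52, kept {P2}.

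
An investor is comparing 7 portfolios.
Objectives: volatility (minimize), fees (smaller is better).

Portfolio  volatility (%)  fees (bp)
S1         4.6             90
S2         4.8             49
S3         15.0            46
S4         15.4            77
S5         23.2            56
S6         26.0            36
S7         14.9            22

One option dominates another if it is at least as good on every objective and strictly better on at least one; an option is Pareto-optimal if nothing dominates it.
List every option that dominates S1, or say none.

none

S2: worse on volatility (4.8 vs 4.6).
S3: worse on volatility (15.0 vs 4.6).
S4: worse on volatility (15.4 vs 4.6).
S5: worse on volatility (23.2 vs 4.6).
S6: worse on volatility (26.0 vs 4.6).
S7: worse on volatility (14.9 vs 4.6).
No option dominates S1.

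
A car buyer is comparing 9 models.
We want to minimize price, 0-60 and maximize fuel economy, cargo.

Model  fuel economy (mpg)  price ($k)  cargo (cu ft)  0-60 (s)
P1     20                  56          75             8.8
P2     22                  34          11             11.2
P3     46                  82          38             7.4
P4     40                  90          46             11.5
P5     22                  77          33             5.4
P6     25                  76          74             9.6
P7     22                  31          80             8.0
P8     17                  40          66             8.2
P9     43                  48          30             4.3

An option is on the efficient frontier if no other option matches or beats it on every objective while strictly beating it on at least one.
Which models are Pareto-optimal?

P3, P4, P5, P6, P7, P9

P1: dominated by P7 (fuel economy 22≥20, price 31≤56, cargo 80≥75, 0-60 8.0≤8.8).
P2: dominated by P7 (fuel economy 22≥22, price 31≤34, cargo 80≥11, 0-60 8.0≤11.2).
P3: not dominated (best fuel economy).
P4: not dominated.
P5: not dominated.
P6: not dominated.
P7: not dominated (best price).
P8: dominated by P7 (fuel economy 22≥17, price 31≤40, cargo 80≥66, 0-60 8.0≤8.2).
P9: not dominated (best 0-60).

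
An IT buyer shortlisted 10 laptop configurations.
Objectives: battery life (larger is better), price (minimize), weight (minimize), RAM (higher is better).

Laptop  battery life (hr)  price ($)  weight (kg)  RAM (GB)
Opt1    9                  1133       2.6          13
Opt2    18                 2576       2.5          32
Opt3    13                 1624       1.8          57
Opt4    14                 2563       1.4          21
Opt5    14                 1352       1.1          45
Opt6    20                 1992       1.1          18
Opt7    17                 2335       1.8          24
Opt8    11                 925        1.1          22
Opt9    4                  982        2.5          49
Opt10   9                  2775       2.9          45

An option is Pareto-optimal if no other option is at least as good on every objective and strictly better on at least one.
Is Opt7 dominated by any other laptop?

No

Opt1: worse on battery life (9 vs 17).
Opt2: worse on price (2576 vs 2335).
Opt3: worse on battery life (13 vs 17).
Opt4: worse on battery life (14 vs 17).
Opt5: worse on battery life (14 vs 17).
Opt6: worse on RAM (18 vs 24).
Opt8: worse on battery life (11 vs 17).
Opt9: worse on battery life (4 vs 17).
Opt10: worse on battery life (9 vs 17).
No option is at least as good as Opt7 on every objective and strictly better on one.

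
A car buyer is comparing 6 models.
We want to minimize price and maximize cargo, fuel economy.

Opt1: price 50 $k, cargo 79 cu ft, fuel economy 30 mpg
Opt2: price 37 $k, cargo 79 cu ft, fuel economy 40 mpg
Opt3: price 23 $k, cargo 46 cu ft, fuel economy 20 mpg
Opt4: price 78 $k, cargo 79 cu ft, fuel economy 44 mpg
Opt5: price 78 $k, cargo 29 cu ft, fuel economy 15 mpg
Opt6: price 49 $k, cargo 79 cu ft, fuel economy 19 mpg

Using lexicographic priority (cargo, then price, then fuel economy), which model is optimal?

First maximize cargo: best is 79, kept {Opt1, Opt2, Opt4, Opt6}.
Then minimize price: best is 37, kept {Opt2}.

Opt2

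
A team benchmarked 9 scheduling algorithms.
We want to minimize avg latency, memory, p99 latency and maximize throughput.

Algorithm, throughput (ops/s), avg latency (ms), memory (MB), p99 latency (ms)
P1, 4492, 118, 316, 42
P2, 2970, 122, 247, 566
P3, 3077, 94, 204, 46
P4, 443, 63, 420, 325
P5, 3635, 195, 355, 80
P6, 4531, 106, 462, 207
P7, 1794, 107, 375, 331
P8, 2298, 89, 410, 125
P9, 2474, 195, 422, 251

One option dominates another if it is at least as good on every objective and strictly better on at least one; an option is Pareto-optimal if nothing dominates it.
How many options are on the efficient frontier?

5

P1: not dominated (best p99 latency).
P2: dominated by P3 (throughput 3077≥2970, avg latency 94≤122, memory 204≤247, p99 latency 46≤566).
P3: not dominated (best memory).
P4: not dominated (best avg latency).
P5: dominated by P1 (throughput 4492≥3635, avg latency 118≤195, memory 316≤355, p99 latency 42≤80).
P6: not dominated (best throughput).
P7: dominated by P3 (throughput 3077≥1794, avg latency 94≤107, memory 204≤375, p99 latency 46≤331).
P8: not dominated.
P9: dominated by P1 (throughput 4492≥2474, avg latency 118≤195, memory 316≤422, p99 latency 42≤251).
Pareto-optimal: P1, P3, P4, P6, P8 → 5.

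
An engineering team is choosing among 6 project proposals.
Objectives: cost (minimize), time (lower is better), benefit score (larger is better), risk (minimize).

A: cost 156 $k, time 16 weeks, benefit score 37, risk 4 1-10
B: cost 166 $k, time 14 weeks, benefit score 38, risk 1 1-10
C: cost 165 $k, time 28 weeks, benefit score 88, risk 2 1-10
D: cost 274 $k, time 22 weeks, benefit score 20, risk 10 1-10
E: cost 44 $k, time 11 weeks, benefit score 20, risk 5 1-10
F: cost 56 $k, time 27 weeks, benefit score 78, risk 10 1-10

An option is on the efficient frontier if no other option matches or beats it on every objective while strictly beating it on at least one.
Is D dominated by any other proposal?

Yes

A vs D: cost 156≤274, time 16≤22, benefit score 37≥20, risk 4≤10 — A is at least as good on every objective and strictly better on at least one, so A dominates D.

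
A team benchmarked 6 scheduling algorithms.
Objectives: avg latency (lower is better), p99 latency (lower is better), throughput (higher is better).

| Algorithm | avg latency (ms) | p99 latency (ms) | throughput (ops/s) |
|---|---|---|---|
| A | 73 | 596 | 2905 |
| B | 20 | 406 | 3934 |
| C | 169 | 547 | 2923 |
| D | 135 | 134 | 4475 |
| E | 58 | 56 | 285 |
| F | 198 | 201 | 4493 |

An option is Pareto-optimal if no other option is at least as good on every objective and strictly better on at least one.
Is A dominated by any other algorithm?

B vs A: avg latency 20≤73, p99 latency 406≤596, throughput 3934≥2905 — B is at least as good on every objective and strictly better on at least one, so B dominates A.

Yes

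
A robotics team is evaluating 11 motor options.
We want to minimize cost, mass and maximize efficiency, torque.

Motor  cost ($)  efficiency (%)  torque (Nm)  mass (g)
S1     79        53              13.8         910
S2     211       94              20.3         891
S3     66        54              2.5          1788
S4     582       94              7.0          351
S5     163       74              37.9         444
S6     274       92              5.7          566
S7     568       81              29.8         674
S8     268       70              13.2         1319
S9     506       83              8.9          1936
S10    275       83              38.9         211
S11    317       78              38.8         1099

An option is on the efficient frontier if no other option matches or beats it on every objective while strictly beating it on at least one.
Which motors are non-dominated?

S1, S2, S3, S4, S5, S6, S10

S1: not dominated.
S2: not dominated.
S3: not dominated (best cost).
S4: not dominated.
S5: not dominated.
S6: not dominated.
S7: dominated by S10 (cost 275≤568, efficiency 83≥81, torque 38.9≥29.8, mass 211≤674).
S8: dominated by S2 (cost 211≤268, efficiency 94≥70, torque 20.3≥13.2, mass 891≤1319).
S9: dominated by S2 (cost 211≤506, efficiency 94≥83, torque 20.3≥8.9, mass 891≤1936).
S10: not dominated (best torque).
S11: dominated by S10 (cost 275≤317, efficiency 83≥78, torque 38.9≥38.8, mass 211≤1099).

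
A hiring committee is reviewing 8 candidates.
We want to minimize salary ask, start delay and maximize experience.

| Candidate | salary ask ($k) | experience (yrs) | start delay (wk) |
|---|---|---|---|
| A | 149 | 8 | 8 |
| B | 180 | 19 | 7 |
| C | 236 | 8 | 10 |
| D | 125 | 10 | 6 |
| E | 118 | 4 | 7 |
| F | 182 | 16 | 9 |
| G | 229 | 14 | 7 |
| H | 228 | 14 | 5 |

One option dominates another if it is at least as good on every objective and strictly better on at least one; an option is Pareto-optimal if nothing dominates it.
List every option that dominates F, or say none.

B

B: salary ask 180≤182, experience 19≥16, start delay 7≤9 — dominates F.
Others (A, C, D, E, G, H) are each worse than F on at least one objective.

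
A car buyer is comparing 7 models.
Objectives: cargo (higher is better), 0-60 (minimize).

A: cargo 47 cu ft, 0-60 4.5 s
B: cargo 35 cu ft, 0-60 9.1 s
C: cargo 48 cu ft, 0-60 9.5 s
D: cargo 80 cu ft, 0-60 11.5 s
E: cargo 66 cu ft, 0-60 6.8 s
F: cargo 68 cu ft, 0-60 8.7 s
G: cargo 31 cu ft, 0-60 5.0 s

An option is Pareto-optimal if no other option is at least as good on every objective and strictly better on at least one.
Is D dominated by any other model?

A: worse on cargo (47 vs 80).
B: worse on cargo (35 vs 80).
C: worse on cargo (48 vs 80).
E: worse on cargo (66 vs 80).
F: worse on cargo (68 vs 80).
G: worse on cargo (31 vs 80).
No option is at least as good as D on every objective and strictly better on one.

No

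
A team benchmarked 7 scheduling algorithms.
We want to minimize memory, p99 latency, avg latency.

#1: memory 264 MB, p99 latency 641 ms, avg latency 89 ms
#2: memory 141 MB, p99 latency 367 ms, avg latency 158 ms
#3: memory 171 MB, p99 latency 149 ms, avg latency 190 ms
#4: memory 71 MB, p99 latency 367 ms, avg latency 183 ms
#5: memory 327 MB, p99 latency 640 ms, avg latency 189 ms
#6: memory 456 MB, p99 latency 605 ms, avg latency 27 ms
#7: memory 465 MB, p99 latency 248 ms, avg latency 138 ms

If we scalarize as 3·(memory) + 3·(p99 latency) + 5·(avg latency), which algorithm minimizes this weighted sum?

#1: 3·264 + 3·641 + 5·89 = 3160
#2: 3·141 + 3·367 + 5·158 = 2314
#3: 3·171 + 3·149 + 5·190 = 1910
#4: 3·71 + 3·367 + 5·183 = 2229
#5: 3·327 + 3·640 + 5·189 = 3846
#6: 3·456 + 3·605 + 5·27 = 3318
#7: 3·465 + 3·248 + 5·138 = 2829
Lowest: #3 at 1910.

#3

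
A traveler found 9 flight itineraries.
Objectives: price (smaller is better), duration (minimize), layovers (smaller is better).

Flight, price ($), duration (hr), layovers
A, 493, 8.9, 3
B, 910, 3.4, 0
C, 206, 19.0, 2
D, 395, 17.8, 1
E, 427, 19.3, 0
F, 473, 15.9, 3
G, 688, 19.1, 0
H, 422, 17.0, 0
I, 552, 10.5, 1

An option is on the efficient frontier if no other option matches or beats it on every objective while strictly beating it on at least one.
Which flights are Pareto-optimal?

A, B, C, D, F, H, I

A: not dominated.
B: not dominated (best duration).
C: not dominated (best price).
D: not dominated.
E: dominated by H (price 422≤427, duration 17.0≤19.3, layovers 0≤0).
F: not dominated.
G: dominated by H (price 422≤688, duration 17.0≤19.1, layovers 0≤0).
H: not dominated.
I: not dominated.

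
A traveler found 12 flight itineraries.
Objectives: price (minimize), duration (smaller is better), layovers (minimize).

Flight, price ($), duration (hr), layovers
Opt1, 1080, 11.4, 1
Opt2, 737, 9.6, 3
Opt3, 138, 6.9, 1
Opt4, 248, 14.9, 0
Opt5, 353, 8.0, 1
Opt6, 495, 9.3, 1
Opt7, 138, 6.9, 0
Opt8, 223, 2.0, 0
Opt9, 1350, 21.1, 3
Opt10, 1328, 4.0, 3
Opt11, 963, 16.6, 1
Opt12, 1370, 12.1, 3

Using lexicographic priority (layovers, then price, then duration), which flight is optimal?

Opt7

First minimize layovers: best is 0, kept {Opt4, Opt7, Opt8}.
Then minimize price: best is 138, kept {Opt7}.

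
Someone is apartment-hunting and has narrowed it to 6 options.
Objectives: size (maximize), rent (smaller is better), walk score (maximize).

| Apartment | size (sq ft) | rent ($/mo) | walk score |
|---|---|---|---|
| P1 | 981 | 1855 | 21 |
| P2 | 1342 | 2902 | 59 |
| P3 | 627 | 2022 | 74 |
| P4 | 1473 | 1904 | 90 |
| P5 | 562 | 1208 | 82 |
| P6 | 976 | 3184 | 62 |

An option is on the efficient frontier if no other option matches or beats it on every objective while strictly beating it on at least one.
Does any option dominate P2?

Yes

P4 vs P2: size 1473≥1342, rent 1904≤2902, walk score 90≥59 — P4 is at least as good on every objective and strictly better on at least one, so P4 dominates P2.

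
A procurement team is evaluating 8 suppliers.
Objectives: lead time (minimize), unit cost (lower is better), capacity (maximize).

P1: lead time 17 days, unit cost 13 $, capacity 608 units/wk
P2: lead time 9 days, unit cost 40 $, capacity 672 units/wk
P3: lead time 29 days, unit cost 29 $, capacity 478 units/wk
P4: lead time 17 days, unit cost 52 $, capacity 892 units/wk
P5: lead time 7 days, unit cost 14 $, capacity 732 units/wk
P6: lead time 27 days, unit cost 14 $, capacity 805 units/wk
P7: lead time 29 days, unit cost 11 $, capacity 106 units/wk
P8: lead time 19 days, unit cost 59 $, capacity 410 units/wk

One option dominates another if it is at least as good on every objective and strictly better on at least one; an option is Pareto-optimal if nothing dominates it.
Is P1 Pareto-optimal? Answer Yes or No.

P2: worse on unit cost (40 vs 13).
P3: worse on lead time (29 vs 17).
P4: worse on unit cost (52 vs 13).
P5: worse on unit cost (14 vs 13).
P6: worse on lead time (27 vs 17).
P7: worse on lead time (29 vs 17).
P8: worse on lead time (19 vs 17).
No option is at least as good as P1 on every objective and strictly better on one.

Yes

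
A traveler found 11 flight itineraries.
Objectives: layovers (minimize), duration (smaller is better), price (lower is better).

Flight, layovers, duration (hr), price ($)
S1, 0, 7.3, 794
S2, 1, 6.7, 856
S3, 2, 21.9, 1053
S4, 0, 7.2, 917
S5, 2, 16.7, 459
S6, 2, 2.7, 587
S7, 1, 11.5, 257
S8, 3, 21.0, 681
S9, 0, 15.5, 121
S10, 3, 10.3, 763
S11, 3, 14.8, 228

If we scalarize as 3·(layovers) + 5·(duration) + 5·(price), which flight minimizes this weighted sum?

S9

S1: 3·0 + 5·7.3 + 5·794 = 4006.5
S2: 3·1 + 5·6.7 + 5·856 = 4316.5
S3: 3·2 + 5·21.9 + 5·1053 = 5380.5
S4: 3·0 + 5·7.2 + 5·917 = 4621.0
S5: 3·2 + 5·16.7 + 5·459 = 2384.5
S6: 3·2 + 5·2.7 + 5·587 = 2954.5
S7: 3·1 + 5·11.5 + 5·257 = 1345.5
S8: 3·3 + 5·21.0 + 5·681 = 3519.0
S9: 3·0 + 5·15.5 + 5·121 = 682.5
S10: 3·3 + 5·10.3 + 5·763 = 3875.5
S11: 3·3 + 5·14.8 + 5·228 = 1223.0
Lowest: S9 at 682.5.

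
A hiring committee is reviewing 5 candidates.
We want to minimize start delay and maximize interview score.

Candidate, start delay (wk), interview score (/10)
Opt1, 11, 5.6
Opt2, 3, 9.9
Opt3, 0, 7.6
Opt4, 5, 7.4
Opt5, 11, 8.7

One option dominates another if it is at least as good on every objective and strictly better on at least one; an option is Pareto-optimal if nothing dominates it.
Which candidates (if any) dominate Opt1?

Opt2, Opt3, Opt4, Opt5

Opt2: start delay 3≤11, interview score 9.9≥5.6 — dominates Opt1.
Opt3: start delay 0≤11, interview score 7.6≥5.6 — dominates Opt1.
Opt4: start delay 5≤11, interview score 7.4≥5.6 — dominates Opt1.
Opt5: start delay 11≤11, interview score 8.7≥5.6 — dominates Opt1.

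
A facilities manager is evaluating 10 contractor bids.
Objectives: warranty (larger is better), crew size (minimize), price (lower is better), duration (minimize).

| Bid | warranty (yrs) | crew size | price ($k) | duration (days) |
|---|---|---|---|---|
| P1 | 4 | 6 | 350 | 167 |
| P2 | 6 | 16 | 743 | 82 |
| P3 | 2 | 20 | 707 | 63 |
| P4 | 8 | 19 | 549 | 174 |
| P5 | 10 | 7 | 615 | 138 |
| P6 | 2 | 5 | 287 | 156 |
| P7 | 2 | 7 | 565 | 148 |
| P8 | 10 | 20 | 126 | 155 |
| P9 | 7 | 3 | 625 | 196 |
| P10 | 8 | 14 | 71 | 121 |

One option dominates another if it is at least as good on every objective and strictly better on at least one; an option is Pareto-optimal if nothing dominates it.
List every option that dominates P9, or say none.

none

P1: worse on warranty (4 vs 7).
P2: worse on warranty (6 vs 7).
P3: worse on warranty (2 vs 7).
P4: worse on crew size (19 vs 3).
P5: worse on crew size (7 vs 3).
P6: worse on warranty (2 vs 7).
P7: worse on warranty (2 vs 7).
P8: worse on crew size (20 vs 3).
P10: worse on crew size (14 vs 3).
No option dominates P9.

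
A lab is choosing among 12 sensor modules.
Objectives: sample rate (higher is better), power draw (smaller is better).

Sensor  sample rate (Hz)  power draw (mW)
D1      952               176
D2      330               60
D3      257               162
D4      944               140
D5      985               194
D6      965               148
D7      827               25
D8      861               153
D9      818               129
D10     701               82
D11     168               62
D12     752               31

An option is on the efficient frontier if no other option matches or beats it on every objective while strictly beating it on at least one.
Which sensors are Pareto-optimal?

D4, D5, D6, D7

D1: dominated by D6 (sample rate 965≥952, power draw 148≤176).
D2: dominated by D7 (sample rate 827≥330, power draw 25≤60).
D3: dominated by D2 (sample rate 330≥257, power draw 60≤162).
D4: not dominated.
D5: not dominated (best sample rate).
D6: not dominated.
D7: not dominated (best power draw).
D8: dominated by D4 (sample rate 944≥861, power draw 140≤153).
D9: dominated by D7 (sample rate 827≥818, power draw 25≤129).
D10: dominated by D7 (sample rate 827≥701, power draw 25≤82).
D11: dominated by D2 (sample rate 330≥168, power draw 60≤62).
D12: dominated by D7 (sample rate 827≥752, power draw 25≤31).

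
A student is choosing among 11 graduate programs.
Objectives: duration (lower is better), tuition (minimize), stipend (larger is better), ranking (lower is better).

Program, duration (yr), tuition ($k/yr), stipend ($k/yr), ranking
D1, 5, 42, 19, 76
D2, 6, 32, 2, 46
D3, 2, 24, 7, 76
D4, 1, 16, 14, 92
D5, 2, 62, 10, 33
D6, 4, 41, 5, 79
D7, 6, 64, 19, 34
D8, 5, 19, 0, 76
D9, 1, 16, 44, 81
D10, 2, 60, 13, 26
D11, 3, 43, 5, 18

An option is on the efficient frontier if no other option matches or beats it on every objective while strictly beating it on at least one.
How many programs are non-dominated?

D1: not dominated.
D2: not dominated.
D3: not dominated.
D4: dominated by D9 (duration 1≤1, tuition 16≤16, stipend 44≥14, ranking 81≤92).
D5: dominated by D10 (duration 2≤2, tuition 60≤62, stipend 13≥10, ranking 26≤33).
D6: dominated by D3 (duration 2≤4, tuition 24≤41, stipend 7≥5, ranking 76≤79).
D7: not dominated.
D8: not dominated.
D9: not dominated (best stipend).
D10: not dominated.
D11: not dominated (best ranking).
Pareto-optimal: D1, D2, D3, D7, D8, D9, D10, D11 → 8.

8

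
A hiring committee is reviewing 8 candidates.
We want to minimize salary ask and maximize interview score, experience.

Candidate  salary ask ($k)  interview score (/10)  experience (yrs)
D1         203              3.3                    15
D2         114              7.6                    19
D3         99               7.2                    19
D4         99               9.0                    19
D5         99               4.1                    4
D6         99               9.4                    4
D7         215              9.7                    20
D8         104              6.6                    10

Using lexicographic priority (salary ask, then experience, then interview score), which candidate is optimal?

D4

First minimize salary ask: best is 99, kept {D3, D4, D5, D6}.
Then maximize experience: best is 19, kept {D3, D4}.
Then maximize interview score: best is 9.0, kept {D4}.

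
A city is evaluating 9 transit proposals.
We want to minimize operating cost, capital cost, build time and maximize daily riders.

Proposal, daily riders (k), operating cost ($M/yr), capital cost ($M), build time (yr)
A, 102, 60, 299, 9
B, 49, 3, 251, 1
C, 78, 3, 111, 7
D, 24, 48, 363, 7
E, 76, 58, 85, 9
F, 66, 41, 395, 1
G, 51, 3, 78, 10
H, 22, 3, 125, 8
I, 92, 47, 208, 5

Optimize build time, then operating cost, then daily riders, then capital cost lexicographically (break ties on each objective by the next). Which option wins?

B

First minimize build time: best is 1, kept {B, F}.
Then minimize operating cost: best is 3, kept {B}.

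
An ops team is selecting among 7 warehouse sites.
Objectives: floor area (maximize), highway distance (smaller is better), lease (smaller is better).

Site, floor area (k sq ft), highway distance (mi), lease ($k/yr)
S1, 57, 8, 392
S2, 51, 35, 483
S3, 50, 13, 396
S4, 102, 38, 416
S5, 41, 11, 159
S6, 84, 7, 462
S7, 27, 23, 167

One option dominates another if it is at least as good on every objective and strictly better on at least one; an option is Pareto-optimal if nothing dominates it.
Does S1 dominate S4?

No

S1 vs S4: S1 is worse on floor area (57 vs 102), so it does not dominate S4.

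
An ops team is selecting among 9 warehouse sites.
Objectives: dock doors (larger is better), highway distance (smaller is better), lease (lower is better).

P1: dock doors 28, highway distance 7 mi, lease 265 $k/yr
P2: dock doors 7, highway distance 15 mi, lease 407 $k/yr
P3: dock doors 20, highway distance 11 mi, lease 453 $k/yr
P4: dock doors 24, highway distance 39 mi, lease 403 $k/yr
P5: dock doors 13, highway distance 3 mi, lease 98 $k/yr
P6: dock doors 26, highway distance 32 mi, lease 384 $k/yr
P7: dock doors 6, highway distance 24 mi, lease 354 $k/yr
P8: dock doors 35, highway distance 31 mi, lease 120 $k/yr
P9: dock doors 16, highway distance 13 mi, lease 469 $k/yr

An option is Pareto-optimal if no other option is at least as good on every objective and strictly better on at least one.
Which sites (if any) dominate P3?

P1

P1: dock doors 28≥20, highway distance 7≤11, lease 265≤453 — dominates P3.
Others (P2, P4, P5, P6, P7, P8, P9) are each worse than P3 on at least one objective.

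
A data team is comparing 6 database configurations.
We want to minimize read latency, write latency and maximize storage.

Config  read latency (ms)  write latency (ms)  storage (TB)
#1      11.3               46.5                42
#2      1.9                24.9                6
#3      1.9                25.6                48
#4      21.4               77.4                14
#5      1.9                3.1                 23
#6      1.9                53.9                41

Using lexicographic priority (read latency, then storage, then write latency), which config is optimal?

First minimize read latency: best is 1.9, kept {#2, #3, #5, #6}.
Then maximize storage: best is 48, kept {#3}.

#3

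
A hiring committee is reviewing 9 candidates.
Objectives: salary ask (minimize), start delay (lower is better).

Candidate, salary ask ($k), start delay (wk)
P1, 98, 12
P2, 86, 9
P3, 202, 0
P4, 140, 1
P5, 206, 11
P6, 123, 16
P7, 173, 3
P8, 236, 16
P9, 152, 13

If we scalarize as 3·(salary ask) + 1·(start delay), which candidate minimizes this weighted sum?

P2

P1: 3·98 + 1·12 = 306
P2: 3·86 + 1·9 = 267
P3: 3·202 + 1·0 = 606
P4: 3·140 + 1·1 = 421
P5: 3·206 + 1·11 = 629
P6: 3·123 + 1·16 = 385
P7: 3·173 + 1·3 = 522
P8: 3·236 + 1·16 = 724
P9: 3·152 + 1·13 = 469
Lowest: P2 at 267.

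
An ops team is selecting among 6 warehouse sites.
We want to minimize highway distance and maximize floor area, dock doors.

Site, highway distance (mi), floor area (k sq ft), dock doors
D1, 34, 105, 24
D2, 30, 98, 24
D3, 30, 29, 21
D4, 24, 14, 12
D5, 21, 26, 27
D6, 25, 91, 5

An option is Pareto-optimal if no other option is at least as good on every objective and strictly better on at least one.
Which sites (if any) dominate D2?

none

D1: worse on highway distance (34 vs 30).
D3: worse on floor area (29 vs 98).
D4: worse on floor area (14 vs 98).
D5: worse on floor area (26 vs 98).
D6: worse on floor area (91 vs 98).
No option dominates D2.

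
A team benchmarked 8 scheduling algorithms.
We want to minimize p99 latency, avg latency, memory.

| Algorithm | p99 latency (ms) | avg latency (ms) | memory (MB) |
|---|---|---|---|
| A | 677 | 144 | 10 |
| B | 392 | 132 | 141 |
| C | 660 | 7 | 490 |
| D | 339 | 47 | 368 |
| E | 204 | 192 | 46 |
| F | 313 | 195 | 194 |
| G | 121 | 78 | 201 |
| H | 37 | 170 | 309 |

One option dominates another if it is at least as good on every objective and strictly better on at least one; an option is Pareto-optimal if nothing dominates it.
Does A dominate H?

No

A vs H: A is worse on p99 latency (677 vs 37), so it does not dominate H.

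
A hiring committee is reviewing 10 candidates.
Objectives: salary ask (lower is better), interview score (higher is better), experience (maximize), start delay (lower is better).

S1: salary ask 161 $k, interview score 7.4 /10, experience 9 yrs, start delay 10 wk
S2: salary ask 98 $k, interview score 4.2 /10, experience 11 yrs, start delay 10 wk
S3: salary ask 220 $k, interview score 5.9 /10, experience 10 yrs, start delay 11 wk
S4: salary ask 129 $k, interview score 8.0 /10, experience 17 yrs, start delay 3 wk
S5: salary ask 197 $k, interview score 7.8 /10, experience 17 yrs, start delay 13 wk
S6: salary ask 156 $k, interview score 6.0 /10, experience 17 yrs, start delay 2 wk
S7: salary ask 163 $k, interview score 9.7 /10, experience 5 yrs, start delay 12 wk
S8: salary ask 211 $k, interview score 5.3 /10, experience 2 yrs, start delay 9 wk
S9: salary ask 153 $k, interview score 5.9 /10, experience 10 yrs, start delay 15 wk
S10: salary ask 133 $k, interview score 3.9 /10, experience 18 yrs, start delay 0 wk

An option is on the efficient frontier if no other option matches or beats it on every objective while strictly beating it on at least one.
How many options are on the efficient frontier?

5

S1: dominated by S4 (salary ask 129≤161, interview score 8.0≥7.4, experience 17≥9, start delay 3≤10).
S2: not dominated (best salary ask).
S3: dominated by S4 (salary ask 129≤220, interview score 8.0≥5.9, experience 17≥10, start delay 3≤11).
S4: not dominated.
S5: dominated by S4 (salary ask 129≤197, interview score 8.0≥7.8, experience 17≥17, start delay 3≤13).
S6: not dominated.
S7: not dominated (best interview score).
S8: dominated by S4 (salary ask 129≤211, interview score 8.0≥5.3, experience 17≥2, start delay 3≤9).
S9: dominated by S4 (salary ask 129≤153, interview score 8.0≥5.9, experience 17≥10, start delay 3≤15).
S10: not dominated (best experience).
Pareto-optimal: S2, S4, S6, S7, S10 → 5.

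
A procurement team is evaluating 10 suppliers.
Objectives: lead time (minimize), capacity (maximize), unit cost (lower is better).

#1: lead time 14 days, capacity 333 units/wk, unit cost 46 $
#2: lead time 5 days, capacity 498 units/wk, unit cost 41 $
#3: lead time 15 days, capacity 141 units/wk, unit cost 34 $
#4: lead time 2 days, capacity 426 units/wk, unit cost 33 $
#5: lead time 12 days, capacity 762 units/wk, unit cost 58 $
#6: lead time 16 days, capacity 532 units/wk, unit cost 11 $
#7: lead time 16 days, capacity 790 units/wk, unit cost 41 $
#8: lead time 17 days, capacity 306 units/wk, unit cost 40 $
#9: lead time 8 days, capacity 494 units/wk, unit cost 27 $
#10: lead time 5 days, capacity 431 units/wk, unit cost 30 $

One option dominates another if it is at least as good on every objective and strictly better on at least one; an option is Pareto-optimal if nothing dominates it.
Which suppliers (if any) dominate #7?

none

#1: worse on capacity (333 vs 790).
#2: worse on capacity (498 vs 790).
#3: worse on capacity (141 vs 790).
#4: worse on capacity (426 vs 790).
#5: worse on capacity (762 vs 790).
#6: worse on capacity (532 vs 790).
#8: worse on lead time (17 vs 16).
#9: worse on capacity (494 vs 790).
#10: worse on capacity (431 vs 790).
No option dominates #7.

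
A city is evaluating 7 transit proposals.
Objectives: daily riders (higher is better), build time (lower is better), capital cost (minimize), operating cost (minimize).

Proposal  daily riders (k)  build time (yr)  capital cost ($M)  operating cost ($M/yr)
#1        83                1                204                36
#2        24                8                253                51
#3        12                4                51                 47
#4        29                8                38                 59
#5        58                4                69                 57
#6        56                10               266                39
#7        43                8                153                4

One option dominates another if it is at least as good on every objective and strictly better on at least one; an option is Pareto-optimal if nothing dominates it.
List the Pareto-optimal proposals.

#1, #3, #4, #5, #7

#1: not dominated (best daily riders).
#2: dominated by #1 (daily riders 83≥24, build time 1≤8, capital cost 204≤253, operating cost 36≤51).
#3: not dominated.
#4: not dominated (best capital cost).
#5: not dominated.
#6: dominated by #1 (daily riders 83≥56, build time 1≤10, capital cost 204≤266, operating cost 36≤39).
#7: not dominated (best operating cost).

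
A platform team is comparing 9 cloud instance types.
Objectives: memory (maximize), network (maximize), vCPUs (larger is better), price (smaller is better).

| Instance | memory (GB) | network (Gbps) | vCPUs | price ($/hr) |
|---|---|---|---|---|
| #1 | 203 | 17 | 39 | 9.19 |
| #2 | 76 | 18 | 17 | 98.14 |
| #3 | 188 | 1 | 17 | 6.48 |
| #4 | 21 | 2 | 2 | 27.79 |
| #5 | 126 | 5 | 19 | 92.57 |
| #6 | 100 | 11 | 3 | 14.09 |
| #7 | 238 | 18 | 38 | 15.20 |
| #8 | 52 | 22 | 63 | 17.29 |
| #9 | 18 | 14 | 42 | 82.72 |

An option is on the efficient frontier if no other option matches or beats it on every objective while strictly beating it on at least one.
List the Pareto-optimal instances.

#1: not dominated.
#2: dominated by #7 (memory 238≥76, network 18≥18, vCPUs 38≥17, price 15.20≤98.14).
#3: not dominated (best price).
#4: dominated by #1 (memory 203≥21, network 17≥2, vCPUs 39≥2, price 9.19≤27.79).
#5: dominated by #1 (memory 203≥126, network 17≥5, vCPUs 39≥19, price 9.19≤92.57).
#6: dominated by #1 (memory 203≥100, network 17≥11, vCPUs 39≥3, price 9.19≤14.09).
#7: not dominated (best memory).
#8: not dominated (best network).
#9: dominated by #8 (memory 52≥18, network 22≥14, vCPUs 63≥42, price 17.29≤82.72).

#1, #3, #7, #8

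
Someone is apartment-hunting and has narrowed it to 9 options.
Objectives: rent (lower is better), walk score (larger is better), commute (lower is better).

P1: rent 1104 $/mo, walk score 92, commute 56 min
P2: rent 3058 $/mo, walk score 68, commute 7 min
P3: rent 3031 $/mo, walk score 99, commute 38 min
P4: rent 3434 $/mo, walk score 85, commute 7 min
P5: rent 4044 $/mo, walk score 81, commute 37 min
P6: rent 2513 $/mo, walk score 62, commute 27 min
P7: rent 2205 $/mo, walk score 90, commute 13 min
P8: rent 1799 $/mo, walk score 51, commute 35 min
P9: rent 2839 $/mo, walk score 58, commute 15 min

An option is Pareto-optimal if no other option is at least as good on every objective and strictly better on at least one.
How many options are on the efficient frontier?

6

P1: not dominated (best rent).
P2: not dominated.
P3: not dominated (best walk score).
P4: not dominated.
P5: dominated by P4 (rent 3434≤4044, walk score 85≥81, commute 7≤37).
P6: dominated by P7 (rent 2205≤2513, walk score 90≥62, commute 13≤27).
P7: not dominated.
P8: not dominated.
P9: dominated by P7 (rent 2205≤2839, walk score 90≥58, commute 13≤15).
Pareto-optimal: P1, P2, P3, P4, P7, P8 → 6.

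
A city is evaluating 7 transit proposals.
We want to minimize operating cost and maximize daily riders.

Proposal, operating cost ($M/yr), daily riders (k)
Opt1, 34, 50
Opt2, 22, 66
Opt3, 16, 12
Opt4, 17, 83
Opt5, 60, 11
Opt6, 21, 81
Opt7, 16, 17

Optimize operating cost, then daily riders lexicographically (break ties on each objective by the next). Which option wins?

First minimize operating cost: best is 16, kept {Opt3, Opt7}.
Then maximize daily riders: best is 17, kept {Opt7}.

Opt7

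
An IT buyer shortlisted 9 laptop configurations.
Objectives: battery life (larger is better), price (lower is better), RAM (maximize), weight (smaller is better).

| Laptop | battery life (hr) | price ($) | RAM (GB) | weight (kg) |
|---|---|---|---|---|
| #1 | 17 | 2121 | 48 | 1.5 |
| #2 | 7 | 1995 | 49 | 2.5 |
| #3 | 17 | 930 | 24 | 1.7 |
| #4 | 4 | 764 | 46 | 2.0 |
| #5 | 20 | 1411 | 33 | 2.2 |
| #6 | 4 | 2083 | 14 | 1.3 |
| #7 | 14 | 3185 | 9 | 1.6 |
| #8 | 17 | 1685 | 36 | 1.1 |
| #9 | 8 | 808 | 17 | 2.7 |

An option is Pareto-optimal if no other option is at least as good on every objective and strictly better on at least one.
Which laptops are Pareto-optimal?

#1: not dominated.
#2: not dominated (best RAM).
#3: not dominated.
#4: not dominated (best price).
#5: not dominated (best battery life).
#6: dominated by #8 (battery life 17≥4, price 1685≤2083, RAM 36≥14, weight 1.1≤1.3).
#7: dominated by #1 (battery life 17≥14, price 2121≤3185, RAM 48≥9, weight 1.5≤1.6).
#8: not dominated (best weight).
#9: not dominated.

#1, #2, #3, #4, #5, #8, #9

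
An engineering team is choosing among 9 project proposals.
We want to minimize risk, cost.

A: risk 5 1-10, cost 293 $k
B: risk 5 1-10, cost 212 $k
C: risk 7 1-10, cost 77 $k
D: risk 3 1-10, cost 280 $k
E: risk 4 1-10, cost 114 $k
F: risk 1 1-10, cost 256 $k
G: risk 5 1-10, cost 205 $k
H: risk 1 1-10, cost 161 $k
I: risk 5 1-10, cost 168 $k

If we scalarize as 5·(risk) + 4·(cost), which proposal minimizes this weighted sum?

C

A: 5·5 + 4·293 = 1197
B: 5·5 + 4·212 = 873
C: 5·7 + 4·77 = 343
D: 5·3 + 4·280 = 1135
E: 5·4 + 4·114 = 476
F: 5·1 + 4·256 = 1029
G: 5·5 + 4·205 = 845
H: 5·1 + 4·161 = 649
I: 5·5 + 4·168 = 697
Lowest: C at 343.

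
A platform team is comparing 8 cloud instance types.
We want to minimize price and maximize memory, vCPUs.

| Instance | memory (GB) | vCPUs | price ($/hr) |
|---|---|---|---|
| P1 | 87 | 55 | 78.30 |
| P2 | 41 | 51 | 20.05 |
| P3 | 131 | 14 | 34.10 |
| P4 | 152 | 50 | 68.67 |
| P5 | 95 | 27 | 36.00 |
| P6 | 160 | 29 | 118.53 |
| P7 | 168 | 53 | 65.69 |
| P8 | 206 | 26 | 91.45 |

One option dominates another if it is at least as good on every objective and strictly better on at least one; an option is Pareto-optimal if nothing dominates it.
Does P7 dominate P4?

Yes

P7 vs P4: memory 168≥152, vCPUs 53≥50, price 65.69≤68.67 — P7 is at least as good on every objective with at least one strict improvement.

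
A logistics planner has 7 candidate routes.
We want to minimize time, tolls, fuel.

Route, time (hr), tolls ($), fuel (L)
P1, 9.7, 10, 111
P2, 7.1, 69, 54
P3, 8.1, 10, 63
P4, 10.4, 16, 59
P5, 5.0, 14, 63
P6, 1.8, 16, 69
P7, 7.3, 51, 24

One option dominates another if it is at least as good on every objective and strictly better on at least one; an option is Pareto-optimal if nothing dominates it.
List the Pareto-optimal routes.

P2, P3, P4, P5, P6, P7

P1: dominated by P3 (time 8.1≤9.7, tolls 10≤10, fuel 63≤111).
P2: not dominated.
P3: not dominated.
P4: not dominated.
P5: not dominated.
P6: not dominated (best time).
P7: not dominated (best fuel).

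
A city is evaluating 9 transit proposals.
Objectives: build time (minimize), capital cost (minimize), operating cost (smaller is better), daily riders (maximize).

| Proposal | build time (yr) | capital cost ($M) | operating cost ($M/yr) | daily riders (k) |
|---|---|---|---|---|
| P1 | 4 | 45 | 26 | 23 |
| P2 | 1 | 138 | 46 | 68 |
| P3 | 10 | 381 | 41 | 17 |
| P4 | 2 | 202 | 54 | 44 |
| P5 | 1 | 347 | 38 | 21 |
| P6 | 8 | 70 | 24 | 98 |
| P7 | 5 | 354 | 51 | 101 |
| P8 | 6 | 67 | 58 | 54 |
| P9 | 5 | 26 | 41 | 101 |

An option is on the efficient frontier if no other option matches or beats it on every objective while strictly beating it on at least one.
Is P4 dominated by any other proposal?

P2 vs P4: build time 1≤2, capital cost 138≤202, operating cost 46≤54, daily riders 68≥44 — P2 is at least as good on every objective and strictly better on at least one, so P2 dominates P4.

Yes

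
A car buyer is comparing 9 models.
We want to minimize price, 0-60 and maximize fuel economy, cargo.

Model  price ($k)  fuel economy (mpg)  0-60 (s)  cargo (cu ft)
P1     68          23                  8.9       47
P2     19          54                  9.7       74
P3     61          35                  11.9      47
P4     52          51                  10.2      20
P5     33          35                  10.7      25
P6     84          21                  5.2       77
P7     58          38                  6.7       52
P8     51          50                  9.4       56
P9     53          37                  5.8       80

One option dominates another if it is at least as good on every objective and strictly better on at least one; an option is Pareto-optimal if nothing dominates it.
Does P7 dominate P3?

Yes

P7 vs P3: price 58≤61, fuel economy 38≥35, 0-60 6.7≤11.9, cargo 52≥47 — P7 is at least as good on every objective with at least one strict improvement.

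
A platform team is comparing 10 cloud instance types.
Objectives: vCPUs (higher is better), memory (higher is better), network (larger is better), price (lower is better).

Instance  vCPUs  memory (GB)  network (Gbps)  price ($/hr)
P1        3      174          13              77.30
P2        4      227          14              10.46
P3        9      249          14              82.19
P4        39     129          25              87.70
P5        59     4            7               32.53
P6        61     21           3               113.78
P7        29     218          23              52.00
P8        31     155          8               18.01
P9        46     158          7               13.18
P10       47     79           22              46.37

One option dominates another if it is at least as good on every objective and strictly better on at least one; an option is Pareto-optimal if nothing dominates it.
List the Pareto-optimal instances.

P1: dominated by P2 (vCPUs 4≥3, memory 227≥174, network 14≥13, price 10.46≤77.30).
P2: not dominated (best price).
P3: not dominated (best memory).
P4: not dominated (best network).
P5: not dominated.
P6: not dominated (best vCPUs).
P7: not dominated.
P8: not dominated.
P9: not dominated.
P10: not dominated.

P2, P3, P4, P5, P6, P7, P8, P9, P10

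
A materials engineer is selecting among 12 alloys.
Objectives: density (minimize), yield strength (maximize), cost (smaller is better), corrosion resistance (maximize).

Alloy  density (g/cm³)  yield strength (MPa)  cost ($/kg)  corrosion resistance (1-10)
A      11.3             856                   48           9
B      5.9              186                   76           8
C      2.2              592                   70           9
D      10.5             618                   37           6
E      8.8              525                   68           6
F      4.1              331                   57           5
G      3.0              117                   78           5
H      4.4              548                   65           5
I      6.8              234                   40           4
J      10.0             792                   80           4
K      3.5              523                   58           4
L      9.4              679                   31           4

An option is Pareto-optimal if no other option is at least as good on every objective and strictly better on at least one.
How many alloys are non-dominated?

10

A: not dominated (best yield strength).
B: dominated by C (density 2.2≤5.9, yield strength 592≥186, cost 70≤76, corrosion resistance 9≥8).
C: not dominated (best density).
D: not dominated.
E: not dominated.
F: not dominated.
G: dominated by C (density 2.2≤3.0, yield strength 592≥117, cost 70≤78, corrosion resistance 9≥5).
H: not dominated.
I: not dominated.
J: not dominated.
K: not dominated.
L: not dominated (best cost).
Pareto-optimal: A, C, D, E, F, H, I, J, K, L → 10.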